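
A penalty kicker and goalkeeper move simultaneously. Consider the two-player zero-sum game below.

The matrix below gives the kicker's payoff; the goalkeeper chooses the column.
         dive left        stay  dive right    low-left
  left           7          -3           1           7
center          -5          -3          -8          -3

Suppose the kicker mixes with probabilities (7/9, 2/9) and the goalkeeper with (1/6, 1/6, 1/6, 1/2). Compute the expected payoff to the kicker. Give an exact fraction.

Against (1/6, 1/6, 1/6, 1/2), each row's expected payoff is left: 13/3; center: -25/6.
Taking the (7/9, 2/9)-weighted average: (7/9)·(13/3) + (2/9)·(-25/6) = 22/9.

22/9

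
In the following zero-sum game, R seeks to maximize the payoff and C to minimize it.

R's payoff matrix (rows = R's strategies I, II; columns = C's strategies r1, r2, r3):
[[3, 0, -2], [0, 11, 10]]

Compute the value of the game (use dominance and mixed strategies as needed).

2

Column r2 is strictly dominated by r3 for C (it gives R more in every row).
The remaining 2×2 game on (I, II) × (r1, r3) has no saddle point. Let R play I with probability p; indifference gives 3p = −2p + 10(1−p), so p = 2/3.
Similarly C's optimal q on r1 is 4/5, and the value is 3·(4/5) + (-2)·(1/5) = 2.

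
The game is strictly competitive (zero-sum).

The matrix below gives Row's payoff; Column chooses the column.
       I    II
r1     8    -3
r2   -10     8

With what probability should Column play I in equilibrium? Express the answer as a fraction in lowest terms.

Row minima are -3 and -10, so Row's maximin is -3; column maxima are 8 and 8, so Column's minimax is 8. These differ, so the equilibrium is in mixed strategies.
Let Column play I with probability q. Row is indifferent when 8q − 3(1−q) = −10q + 8(1−q), giving q = 11/29.

11/29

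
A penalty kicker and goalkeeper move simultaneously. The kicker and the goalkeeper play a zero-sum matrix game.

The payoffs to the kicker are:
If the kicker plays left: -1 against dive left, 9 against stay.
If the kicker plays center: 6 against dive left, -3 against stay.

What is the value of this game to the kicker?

Row minima are -1 and -3, so the kicker's maximin is -1; column maxima are 6 and 9, so the goalkeeper's minimax is 6. These differ, so the equilibrium is in mixed strategies.
Let the kicker play left with probability p. The goalkeeper is indifferent when −p + 6(1−p) = 9p − 3(1−p), giving p = 9/19.
Let the goalkeeper play dive left with probability q. The kicker is indifferent when −q + 9(1−q) = 6q − 3(1−q), giving q = 12/19.
The value is -1·(12/19) + (9)·(7/19) = 51/19.

51/19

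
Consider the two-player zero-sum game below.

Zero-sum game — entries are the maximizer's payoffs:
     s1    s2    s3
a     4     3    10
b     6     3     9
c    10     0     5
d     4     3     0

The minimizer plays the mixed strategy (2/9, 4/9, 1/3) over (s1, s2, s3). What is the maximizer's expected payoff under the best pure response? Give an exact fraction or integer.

a: (4)·(2/9) + (3)·(4/9) + (10)·(1/3) = 50/9.
b: (6)·(2/9) + (3)·(4/9) + (9)·(1/3) = 17/3.
c: (10)·(2/9) + (0)·(4/9) + (5)·(1/3) = 35/9.
d: (4)·(2/9) + (3)·(4/9) + (0)·(1/3) = 20/9.
The best pure response is b with expected payoff 17/3.

17/3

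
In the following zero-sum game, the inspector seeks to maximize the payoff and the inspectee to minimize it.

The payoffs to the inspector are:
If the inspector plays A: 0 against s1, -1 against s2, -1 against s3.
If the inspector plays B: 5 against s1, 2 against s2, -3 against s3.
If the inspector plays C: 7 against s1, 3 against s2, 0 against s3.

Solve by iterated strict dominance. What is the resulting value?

Row B is strictly dominated by row C (7>5, 3>2, 0>-3); eliminate B.
Column s1 is strictly dominated by s2 for the inspectee (-1<0, 3<7); eliminate s1.
Row A is strictly dominated by row C (3>-1, 0>-1); eliminate A.
Column s2 is strictly dominated by s3 for the inspectee (0<3); eliminate s2.
Only (C, s3) remains, with payoff 0.

0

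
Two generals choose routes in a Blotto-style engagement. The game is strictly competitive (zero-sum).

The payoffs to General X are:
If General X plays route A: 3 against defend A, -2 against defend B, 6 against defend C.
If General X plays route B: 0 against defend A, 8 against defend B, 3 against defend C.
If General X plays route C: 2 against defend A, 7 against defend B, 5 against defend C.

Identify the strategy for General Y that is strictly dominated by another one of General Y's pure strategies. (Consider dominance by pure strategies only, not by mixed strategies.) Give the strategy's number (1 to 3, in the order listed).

General Y prefers columns that give General X less. Compare defend C with defend A: 3 < 6, 0 < 3, 2 < 5.
So defend A strictly dominates defend C for General Y; defend C is strictly dominated.

3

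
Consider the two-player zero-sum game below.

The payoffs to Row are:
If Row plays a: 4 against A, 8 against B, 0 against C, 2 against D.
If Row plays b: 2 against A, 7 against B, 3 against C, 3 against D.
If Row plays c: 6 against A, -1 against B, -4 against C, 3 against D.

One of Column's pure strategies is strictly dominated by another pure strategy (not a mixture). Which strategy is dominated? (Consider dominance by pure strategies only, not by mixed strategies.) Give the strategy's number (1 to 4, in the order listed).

Column prefers columns that give Row less. Compare B with C: 0 < 8, 3 < 7, -4 < -1.
So C strictly dominates B for Column; B is strictly dominated.

2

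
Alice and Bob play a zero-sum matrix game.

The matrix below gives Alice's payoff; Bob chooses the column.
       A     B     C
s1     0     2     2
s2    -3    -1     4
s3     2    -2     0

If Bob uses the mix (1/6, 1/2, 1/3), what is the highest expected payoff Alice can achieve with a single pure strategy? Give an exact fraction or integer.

5/3

s1: (0)·(1/6) + (2)·(1/2) + (2)·(1/3) = 5/3.
s2: (-3)·(1/6) + (-1)·(1/2) + (4)·(1/3) = 1/3.
s3: (2)·(1/6) + (-2)·(1/2) + (0)·(1/3) = -2/3.
The best pure response is s1 with expected payoff 5/3.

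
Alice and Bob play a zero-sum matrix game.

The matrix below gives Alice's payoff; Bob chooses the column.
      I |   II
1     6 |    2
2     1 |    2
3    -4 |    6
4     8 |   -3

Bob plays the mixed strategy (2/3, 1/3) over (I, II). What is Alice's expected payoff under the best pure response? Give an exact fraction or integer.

14/3

1: (6)·(2/3) + (2)·(1/3) = 14/3.
2: (1)·(2/3) + (2)·(1/3) = 4/3.
3: (-4)·(2/3) + (6)·(1/3) = -2/3.
4: (8)·(2/3) + (-3)·(1/3) = 13/3.
The best pure response is 1 with expected payoff 14/3.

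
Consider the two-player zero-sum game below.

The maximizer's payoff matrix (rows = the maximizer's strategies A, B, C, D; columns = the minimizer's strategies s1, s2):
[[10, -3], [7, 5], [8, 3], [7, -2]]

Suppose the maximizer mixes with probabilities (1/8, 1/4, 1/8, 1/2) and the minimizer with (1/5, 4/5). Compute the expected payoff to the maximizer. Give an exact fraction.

Against (1/5, 4/5), each row's expected payoff is A: -2/5; B: 27/5; C: 4; D: -1/5.
Taking the (1/8, 1/4, 1/8, 1/2)-weighted average: (1/8)·(-2/5) + (1/4)·(27/5) + (1/8)·(4) + (1/2)·(-1/5) = 17/10.

17/10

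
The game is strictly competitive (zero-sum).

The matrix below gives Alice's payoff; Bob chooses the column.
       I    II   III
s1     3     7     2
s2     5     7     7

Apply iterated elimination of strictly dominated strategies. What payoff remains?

5

Column II is strictly dominated by I for Bob (3<7, 5<7); eliminate II.
Row s1 is strictly dominated by row s2 (5>3, 7>2); eliminate s1.
Column III is strictly dominated by I for Bob (5<7); eliminate III.
Only (s2, I) remains, with payoff 5.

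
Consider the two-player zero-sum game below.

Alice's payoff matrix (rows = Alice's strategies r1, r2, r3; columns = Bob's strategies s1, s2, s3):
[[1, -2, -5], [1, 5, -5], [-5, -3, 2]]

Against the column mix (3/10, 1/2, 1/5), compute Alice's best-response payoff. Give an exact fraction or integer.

r1: (1)·(3/10) + (-2)·(1/2) + (-5)·(1/5) = -17/10.
r2: (1)·(3/10) + (5)·(1/2) + (-5)·(1/5) = 9/5.
r3: (-5)·(3/10) + (-3)·(1/2) + (2)·(1/5) = -13/5.
The best pure response is r2 with expected payoff 9/5.

9/5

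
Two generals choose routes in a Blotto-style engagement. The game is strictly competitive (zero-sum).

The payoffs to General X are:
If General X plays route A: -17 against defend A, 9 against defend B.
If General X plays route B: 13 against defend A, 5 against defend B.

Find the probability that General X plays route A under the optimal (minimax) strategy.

Row minima are -17 and 5, so General X's maximin is 5; column maxima are 13 and 9, so General Y's minimax is 9. These differ, so the equilibrium is in mixed strategies.
Let General X play route A with probability p. General Y is indifferent when −17p + 13(1−p) = 9p + 5(1−p), giving p = 4/17.

4/17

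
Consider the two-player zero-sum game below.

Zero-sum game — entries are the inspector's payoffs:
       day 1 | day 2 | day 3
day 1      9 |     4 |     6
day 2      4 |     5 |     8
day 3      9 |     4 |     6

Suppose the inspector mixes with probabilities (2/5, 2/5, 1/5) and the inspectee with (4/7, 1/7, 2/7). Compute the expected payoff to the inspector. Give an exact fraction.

46/7

Against (4/7, 1/7, 2/7), each row's expected payoff is day 1: 52/7; day 2: 37/7; day 3: 52/7.
Taking the (2/5, 2/5, 1/5)-weighted average: (2/5)·(52/7) + (2/5)·(37/7) + (1/5)·(52/7) = 46/7.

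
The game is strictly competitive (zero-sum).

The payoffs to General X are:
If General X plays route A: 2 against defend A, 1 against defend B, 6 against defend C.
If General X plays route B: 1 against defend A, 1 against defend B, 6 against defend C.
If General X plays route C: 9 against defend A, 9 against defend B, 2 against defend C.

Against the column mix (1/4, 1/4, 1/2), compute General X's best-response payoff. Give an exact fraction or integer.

route A: (2)·(1/4) + (1)·(1/4) + (6)·(1/2) = 15/4.
route B: (1)·(1/4) + (1)·(1/4) + (6)·(1/2) = 7/2.
route C: (9)·(1/4) + (9)·(1/4) + (2)·(1/2) = 11/2.
The best pure response is route C with expected payoff 11/2.

11/2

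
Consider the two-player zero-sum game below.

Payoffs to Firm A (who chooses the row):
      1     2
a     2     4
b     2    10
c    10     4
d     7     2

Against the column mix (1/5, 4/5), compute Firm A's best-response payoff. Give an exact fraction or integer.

42/5

a: (2)·(1/5) + (4)·(4/5) = 18/5.
b: (2)·(1/5) + (10)·(4/5) = 42/5.
c: (10)·(1/5) + (4)·(4/5) = 26/5.
d: (7)·(1/5) + (2)·(4/5) = 3.
The best pure response is b with expected payoff 42/5.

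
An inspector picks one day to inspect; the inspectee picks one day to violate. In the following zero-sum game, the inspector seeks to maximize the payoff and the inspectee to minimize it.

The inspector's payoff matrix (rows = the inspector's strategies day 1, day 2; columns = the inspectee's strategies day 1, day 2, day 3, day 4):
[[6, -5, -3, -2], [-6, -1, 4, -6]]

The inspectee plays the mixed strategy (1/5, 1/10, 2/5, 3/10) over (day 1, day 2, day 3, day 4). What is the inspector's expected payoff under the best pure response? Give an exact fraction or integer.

-11/10

day 1: (6)·(1/5) + (-5)·(1/10) + (-3)·(2/5) + (-2)·(3/10) = -11/10.
day 2: (-6)·(1/5) + (-1)·(1/10) + (4)·(2/5) + (-6)·(3/10) = -3/2.
The best pure response is day 1 with expected payoff -11/10.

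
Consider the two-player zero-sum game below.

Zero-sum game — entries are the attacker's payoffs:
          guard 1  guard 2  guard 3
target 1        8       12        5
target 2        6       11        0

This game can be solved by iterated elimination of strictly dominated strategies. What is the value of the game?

Column guard 2 is strictly dominated by guard 1 for the defender (8<12, 6<11); eliminate guard 2.
Row target 2 is strictly dominated by row target 1 (8>6, 5>0); eliminate target 2.
Column guard 1 is strictly dominated by guard 3 for the defender (5<8); eliminate guard 1.
Only (target 1, guard 3) remains, with payoff 5.

5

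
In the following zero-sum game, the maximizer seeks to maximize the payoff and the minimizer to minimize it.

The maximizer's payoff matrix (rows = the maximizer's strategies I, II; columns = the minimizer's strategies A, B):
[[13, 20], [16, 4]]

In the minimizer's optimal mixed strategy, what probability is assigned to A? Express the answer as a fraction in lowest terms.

Row minima are 13 and 4, so the maximizer's maximin is 13; column maxima are 16 and 20, so the minimizer's minimax is 16. These differ, so the equilibrium is in mixed strategies.
Let the minimizer play A with probability q. The maximizer is indifferent when 13q + 20(1−q) = 16q + 4(1−q), giving q = 16/19.

16/19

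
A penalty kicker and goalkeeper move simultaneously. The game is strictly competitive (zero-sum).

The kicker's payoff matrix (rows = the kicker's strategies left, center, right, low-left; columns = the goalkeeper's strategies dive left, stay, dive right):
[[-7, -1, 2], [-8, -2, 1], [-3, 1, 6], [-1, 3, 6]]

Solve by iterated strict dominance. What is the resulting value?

Column dive right is strictly dominated by dive left for the goalkeeper (-7<2, -8<1, -3<6, -1<6); eliminate dive right.
Row left is strictly dominated by row right (-3>-7, 1>-1); eliminate left.
Column stay is strictly dominated by dive left for the goalkeeper (-8<-2, -3<1, -1<3); eliminate stay.
Row center is strictly dominated by row right (-3>-8); eliminate center.
Row right is strictly dominated by row low-left (-1>-3); eliminate right.
Only (low-left, dive left) remains, with payoff -1.

-1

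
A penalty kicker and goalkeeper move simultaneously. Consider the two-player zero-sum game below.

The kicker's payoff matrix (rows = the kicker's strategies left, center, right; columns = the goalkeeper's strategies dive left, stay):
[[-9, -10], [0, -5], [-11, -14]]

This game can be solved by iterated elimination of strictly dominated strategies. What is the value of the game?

Column dive left is strictly dominated by stay for the goalkeeper (-10<-9, -5<0, -14<-11); eliminate dive left.
Row left is strictly dominated by row center (-5>-10); eliminate left.
Row right is strictly dominated by row center (-5>-14); eliminate right.
Only (center, stay) remains, with payoff -5.

-5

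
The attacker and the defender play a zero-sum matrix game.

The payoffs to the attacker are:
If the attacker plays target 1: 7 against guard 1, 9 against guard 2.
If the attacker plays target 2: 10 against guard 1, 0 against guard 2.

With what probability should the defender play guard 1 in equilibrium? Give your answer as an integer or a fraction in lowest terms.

Row minima are 7 and 0, so the attacker's maximin is 7; column maxima are 10 and 9, so the defender's minimax is 9. These differ, so the equilibrium is in mixed strategies.
Let the defender play guard 1 with probability q. The attacker is indifferent when 7q + 9(1−q) = 10q, giving q = 3/4.

3/4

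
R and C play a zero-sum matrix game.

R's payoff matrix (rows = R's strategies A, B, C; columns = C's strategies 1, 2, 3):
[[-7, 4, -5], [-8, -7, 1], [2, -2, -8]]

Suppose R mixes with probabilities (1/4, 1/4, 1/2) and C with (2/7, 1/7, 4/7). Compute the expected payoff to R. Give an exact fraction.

-109/28

Against (2/7, 1/7, 4/7), each row's expected payoff is A: -30/7; B: -19/7; C: -30/7.
Taking the (1/4, 1/4, 1/2)-weighted average: (1/4)·(-30/7) + (1/4)·(-19/7) + (1/2)·(-30/7) = -109/28.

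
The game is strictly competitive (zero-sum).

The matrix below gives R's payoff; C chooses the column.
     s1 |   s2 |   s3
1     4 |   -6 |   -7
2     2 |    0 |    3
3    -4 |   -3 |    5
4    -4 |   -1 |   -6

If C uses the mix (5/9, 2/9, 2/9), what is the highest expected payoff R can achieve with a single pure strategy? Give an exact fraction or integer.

16/9

1: (4)·(5/9) + (-6)·(2/9) + (-7)·(2/9) = -2/3.
2: (2)·(5/9) + (0)·(2/9) + (3)·(2/9) = 16/9.
3: (-4)·(5/9) + (-3)·(2/9) + (5)·(2/9) = -16/9.
4: (-4)·(5/9) + (-1)·(2/9) + (-6)·(2/9) = -34/9.
The best pure response is 2 with expected payoff 16/9.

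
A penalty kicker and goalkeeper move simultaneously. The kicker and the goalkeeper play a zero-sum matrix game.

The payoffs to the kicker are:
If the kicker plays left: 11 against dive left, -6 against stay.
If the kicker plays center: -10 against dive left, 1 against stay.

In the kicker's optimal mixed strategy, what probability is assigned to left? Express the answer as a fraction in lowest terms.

11/28

Row minima are -6 and -10, so the kicker's maximin is -6; column maxima are 11 and 1, so the goalkeeper's minimax is 1. These differ, so the equilibrium is in mixed strategies.
Let the kicker play left with probability p. The goalkeeper is indifferent when 11p − 10(1−p) = −6p + (1−p), giving p = 11/28.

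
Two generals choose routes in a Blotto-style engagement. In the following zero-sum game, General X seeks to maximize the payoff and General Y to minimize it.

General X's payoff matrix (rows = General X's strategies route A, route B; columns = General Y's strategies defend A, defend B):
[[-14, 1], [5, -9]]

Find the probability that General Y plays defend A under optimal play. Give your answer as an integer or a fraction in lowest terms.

10/29

Row minima are -14 and -9, so General X's maximin is -9; column maxima are 5 and 1, so General Y's minimax is 1. These differ, so the equilibrium is in mixed strategies.
Let General Y play defend A with probability q. General X is indifferent when −14q + (1−q) = 5q − 9(1−q), giving q = 10/29.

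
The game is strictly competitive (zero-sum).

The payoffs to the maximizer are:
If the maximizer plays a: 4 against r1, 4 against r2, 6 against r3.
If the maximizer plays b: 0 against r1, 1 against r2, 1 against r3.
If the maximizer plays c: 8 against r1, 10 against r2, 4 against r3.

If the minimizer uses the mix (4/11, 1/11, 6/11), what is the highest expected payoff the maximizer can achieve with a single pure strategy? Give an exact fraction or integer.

a: (4)·(4/11) + (4)·(1/11) + (6)·(6/11) = 56/11.
b: (0)·(4/11) + (1)·(1/11) + (1)·(6/11) = 7/11.
c: (8)·(4/11) + (10)·(1/11) + (4)·(6/11) = 6.
The best pure response is c with expected payoff 6.

6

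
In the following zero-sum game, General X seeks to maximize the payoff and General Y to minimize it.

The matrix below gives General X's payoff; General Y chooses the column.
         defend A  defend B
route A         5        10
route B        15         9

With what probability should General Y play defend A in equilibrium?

1/11

Row minima are 5 and 9, so General X's maximin is 9; column maxima are 15 and 10, so General Y's minimax is 10. These differ, so the equilibrium is in mixed strategies.
Let General Y play defend A with probability q. General X is indifferent when 5q + 10(1−q) = 15q + 9(1−q), giving q = 1/11.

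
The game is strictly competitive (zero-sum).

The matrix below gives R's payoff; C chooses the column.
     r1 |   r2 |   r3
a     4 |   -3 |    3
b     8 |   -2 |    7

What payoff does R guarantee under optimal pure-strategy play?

-2

Row minima: -3, -2 → R's maximin is -2.
Column maxima: 8, -2, 7 → C's minimax is -2.
They coincide at (b, r2), so the value is -2.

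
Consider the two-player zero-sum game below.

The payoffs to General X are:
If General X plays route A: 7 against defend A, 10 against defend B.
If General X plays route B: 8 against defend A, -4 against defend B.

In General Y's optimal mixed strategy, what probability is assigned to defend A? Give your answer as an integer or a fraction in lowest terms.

14/15

Row minima are 7 and -4, so General X's maximin is 7; column maxima are 8 and 10, so General Y's minimax is 8. These differ, so the equilibrium is in mixed strategies.
Let General Y play defend A with probability q. General X is indifferent when 7q + 10(1−q) = 8q − 4(1−q), giving q = 14/15.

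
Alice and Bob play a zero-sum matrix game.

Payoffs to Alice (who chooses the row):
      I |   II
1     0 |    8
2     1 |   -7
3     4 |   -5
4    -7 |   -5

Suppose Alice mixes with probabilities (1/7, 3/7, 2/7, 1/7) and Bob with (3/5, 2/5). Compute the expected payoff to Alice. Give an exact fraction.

-44/35

Against (3/5, 2/5), each row's expected payoff is 1: 16/5; 2: -11/5; 3: 2/5; 4: -31/5.
Taking the (1/7, 3/7, 2/7, 1/7)-weighted average: (1/7)·(16/5) + (3/7)·(-11/5) + (2/7)·(2/5) + (1/7)·(-31/5) = -44/35.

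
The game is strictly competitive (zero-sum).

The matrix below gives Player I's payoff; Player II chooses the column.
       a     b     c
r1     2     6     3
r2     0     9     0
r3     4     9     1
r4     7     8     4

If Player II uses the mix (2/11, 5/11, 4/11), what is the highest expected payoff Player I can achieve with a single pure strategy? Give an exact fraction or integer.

r1: (2)·(2/11) + (6)·(5/11) + (3)·(4/11) = 46/11.
r2: (0)·(2/11) + (9)·(5/11) + (0)·(4/11) = 45/11.
r3: (4)·(2/11) + (9)·(5/11) + (1)·(4/11) = 57/11.
r4: (7)·(2/11) + (8)·(5/11) + (4)·(4/11) = 70/11.
The best pure response is r4 with expected payoff 70/11.

70/11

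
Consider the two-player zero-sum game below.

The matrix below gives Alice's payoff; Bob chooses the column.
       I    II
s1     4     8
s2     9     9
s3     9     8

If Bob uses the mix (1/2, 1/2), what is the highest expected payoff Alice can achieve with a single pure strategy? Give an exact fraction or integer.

9

s1: (4)·(1/2) + (8)·(1/2) = 6.
s2: (9)·(1/2) + (9)·(1/2) = 9.
s3: (9)·(1/2) + (8)·(1/2) = 17/2.
The best pure response is s2 with expected payoff 9.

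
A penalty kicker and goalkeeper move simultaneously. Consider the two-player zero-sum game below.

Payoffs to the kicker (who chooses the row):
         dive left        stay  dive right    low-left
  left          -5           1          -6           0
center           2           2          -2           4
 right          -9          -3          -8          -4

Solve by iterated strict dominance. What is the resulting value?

-2

Row right is strictly dominated by row left (-5>-9, 1>-3, -6>-8, 0>-4); eliminate right.
Column stay is strictly dominated by dive right for the goalkeeper (-6<1, -2<2); eliminate stay.
Column dive left is strictly dominated by dive right for the goalkeeper (-6<-5, -2<2); eliminate dive left.
Column low-left is strictly dominated by dive right for the goalkeeper (-6<0, -2<4); eliminate low-left.
Row left is strictly dominated by row center (-2>-6); eliminate left.
Only (center, dive right) remains, with payoff -2.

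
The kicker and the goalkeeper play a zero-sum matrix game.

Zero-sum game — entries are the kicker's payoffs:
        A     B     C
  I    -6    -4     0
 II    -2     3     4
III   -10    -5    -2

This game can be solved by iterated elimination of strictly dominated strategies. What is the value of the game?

-2

Row I is strictly dominated by row II (-2>-6, 3>-4, 4>0); eliminate I.
Column C is strictly dominated by A for the goalkeeper (-2<4, -10<-2); eliminate C.
Column B is strictly dominated by A for the goalkeeper (-2<3, -10<-5); eliminate B.
Row III is strictly dominated by row II (-2>-10); eliminate III.
Only (II, A) remains, with payoff -2.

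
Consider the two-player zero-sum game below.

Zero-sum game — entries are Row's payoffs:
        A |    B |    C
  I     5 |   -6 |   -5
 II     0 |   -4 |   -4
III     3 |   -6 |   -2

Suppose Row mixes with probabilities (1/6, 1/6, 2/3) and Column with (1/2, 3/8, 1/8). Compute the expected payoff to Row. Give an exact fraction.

-17/16

Against (1/2, 3/8, 1/8), each row's expected payoff is I: -3/8; II: -2; III: -1.
Taking the (1/6, 1/6, 2/3)-weighted average: (1/6)·(-3/8) + (1/6)·(-2) + (2/3)·(-1) = -17/16.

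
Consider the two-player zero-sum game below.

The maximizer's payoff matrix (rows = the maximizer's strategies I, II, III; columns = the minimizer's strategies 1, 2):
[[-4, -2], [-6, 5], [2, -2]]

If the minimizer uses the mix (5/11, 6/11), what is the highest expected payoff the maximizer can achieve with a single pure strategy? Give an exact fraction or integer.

0

I: (-4)·(5/11) + (-2)·(6/11) = -32/11.
II: (-6)·(5/11) + (5)·(6/11) = 0.
III: (2)·(5/11) + (-2)·(6/11) = -2/11.
The best pure response is II with expected payoff 0.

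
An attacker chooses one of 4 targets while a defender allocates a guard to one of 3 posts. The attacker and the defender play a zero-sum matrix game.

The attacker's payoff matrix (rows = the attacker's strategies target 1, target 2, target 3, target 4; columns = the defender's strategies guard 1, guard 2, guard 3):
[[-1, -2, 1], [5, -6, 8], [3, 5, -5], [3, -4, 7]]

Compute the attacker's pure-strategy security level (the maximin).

-2

The worst-case payoff for each row is target 1: -2, target 2: -6, target 3: -5, target 4: -4.
The best of these is -2.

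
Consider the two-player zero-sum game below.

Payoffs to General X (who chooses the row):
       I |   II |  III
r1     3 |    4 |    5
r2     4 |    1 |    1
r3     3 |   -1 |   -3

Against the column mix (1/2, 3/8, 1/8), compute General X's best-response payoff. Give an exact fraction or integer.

29/8

r1: (3)·(1/2) + (4)·(3/8) + (5)·(1/8) = 29/8.
r2: (4)·(1/2) + (1)·(3/8) + (1)·(1/8) = 5/2.
r3: (3)·(1/2) + (-1)·(3/8) + (-3)·(1/8) = 3/4.
The best pure response is r1 with expected payoff 29/8.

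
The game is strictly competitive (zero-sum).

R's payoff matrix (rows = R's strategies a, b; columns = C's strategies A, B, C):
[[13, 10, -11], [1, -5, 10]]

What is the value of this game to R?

Column A is strictly dominated by B for C (it gives R more in every row).
The remaining 2×2 game on (a, b) × (B, C) has no saddle point. Let R play a with probability p; indifference gives 10p − 5(1−p) = −11p + 10(1−p), so p = 5/12.
Similarly C's optimal q on B is 7/12, and the value is 10·(7/12) + (-11)·(5/12) = 5/4.

5/4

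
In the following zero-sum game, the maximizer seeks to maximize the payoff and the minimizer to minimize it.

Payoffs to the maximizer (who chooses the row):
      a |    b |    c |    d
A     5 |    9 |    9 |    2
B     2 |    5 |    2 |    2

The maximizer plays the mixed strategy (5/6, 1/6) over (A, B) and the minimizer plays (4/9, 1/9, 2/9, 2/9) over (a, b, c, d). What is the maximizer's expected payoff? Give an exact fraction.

46/9

Against (4/9, 1/9, 2/9, 2/9), each row's expected payoff is A: 17/3; B: 7/3.
Taking the (5/6, 1/6)-weighted average: (5/6)·(17/3) + (1/6)·(7/3) = 46/9.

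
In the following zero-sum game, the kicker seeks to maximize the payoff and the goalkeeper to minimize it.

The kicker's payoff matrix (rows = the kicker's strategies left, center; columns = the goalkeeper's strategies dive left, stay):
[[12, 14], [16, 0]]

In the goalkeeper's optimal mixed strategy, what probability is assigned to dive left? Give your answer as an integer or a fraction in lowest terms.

Row minima are 12 and 0, so the kicker's maximin is 12; column maxima are 16 and 14, so the goalkeeper's minimax is 14. These differ, so the equilibrium is in mixed strategies.
Let the goalkeeper play dive left with probability q. The kicker is indifferent when 12q + 14(1−q) = 16q, giving q = 7/9.

7/9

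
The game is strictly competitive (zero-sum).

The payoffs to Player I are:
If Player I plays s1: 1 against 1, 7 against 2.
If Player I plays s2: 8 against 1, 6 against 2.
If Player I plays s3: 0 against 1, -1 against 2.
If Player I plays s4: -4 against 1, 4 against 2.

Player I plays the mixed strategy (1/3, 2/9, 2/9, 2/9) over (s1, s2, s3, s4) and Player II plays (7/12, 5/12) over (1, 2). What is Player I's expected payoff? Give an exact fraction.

68/27

Against (7/12, 5/12), each row's expected payoff is s1: 7/2; s2: 43/6; s3: -5/12; s4: -2/3.
Taking the (1/3, 2/9, 2/9, 2/9)-weighted average: (1/3)·(7/2) + (2/9)·(43/6) + (2/9)·(-5/12) + (2/9)·(-2/3) = 68/27.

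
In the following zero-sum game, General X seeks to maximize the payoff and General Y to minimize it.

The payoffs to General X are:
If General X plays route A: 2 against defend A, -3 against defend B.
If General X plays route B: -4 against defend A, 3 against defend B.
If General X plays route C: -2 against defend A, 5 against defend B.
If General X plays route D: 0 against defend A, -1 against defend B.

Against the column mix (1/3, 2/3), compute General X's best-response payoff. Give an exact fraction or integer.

route A: (2)·(1/3) + (-3)·(2/3) = -4/3.
route B: (-4)·(1/3) + (3)·(2/3) = 2/3.
route C: (-2)·(1/3) + (5)·(2/3) = 8/3.
route D: (0)·(1/3) + (-1)·(2/3) = -2/3.
The best pure response is route C with expected payoff 8/3.

8/3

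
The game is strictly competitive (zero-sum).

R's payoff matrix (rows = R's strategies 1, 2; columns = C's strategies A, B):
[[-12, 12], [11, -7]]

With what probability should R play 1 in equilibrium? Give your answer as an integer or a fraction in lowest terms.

3/7

Row minima are -12 and -7, so R's maximin is -7; column maxima are 11 and 12, so C's minimax is 11. These differ, so the equilibrium is in mixed strategies.
Let R play 1 with probability p. C is indifferent when −12p + 11(1−p) = 12p − 7(1−p), giving p = 3/7.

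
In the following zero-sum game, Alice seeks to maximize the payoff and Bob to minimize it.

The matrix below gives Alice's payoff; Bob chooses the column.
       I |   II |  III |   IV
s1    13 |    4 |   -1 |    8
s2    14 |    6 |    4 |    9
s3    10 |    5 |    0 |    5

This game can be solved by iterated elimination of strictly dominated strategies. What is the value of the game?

Row s1 is strictly dominated by row s2 (14>13, 6>4, 4>-1, 9>8); eliminate s1.
Column IV is strictly dominated by III for Bob (4<9, 0<5); eliminate IV.
Row s3 is strictly dominated by row s2 (14>10, 6>5, 4>0); eliminate s3.
Column II is strictly dominated by III for Bob (4<6); eliminate II.
Column I is strictly dominated by III for Bob (4<14); eliminate I.
Only (s2, III) remains, with payoff 4.

4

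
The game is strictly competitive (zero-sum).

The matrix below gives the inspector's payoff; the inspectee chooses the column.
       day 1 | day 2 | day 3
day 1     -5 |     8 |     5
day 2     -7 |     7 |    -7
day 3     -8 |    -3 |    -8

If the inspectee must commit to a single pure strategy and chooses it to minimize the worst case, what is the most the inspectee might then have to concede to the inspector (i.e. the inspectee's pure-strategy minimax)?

-5

The worst case (largest entry) in each column is day 1: -5, day 2: 8, day 3: 5.
The best (smallest) of these is -5.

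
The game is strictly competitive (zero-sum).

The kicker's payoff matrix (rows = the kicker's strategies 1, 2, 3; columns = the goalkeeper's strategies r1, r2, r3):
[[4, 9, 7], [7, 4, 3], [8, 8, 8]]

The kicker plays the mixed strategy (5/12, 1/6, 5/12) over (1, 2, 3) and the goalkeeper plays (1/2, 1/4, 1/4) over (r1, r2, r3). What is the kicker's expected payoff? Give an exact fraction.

Against (1/2, 1/4, 1/4), each row's expected payoff is 1: 6; 2: 21/4; 3: 8.
Taking the (5/12, 1/6, 5/12)-weighted average: (5/12)·(6) + (1/6)·(21/4) + (5/12)·(8) = 161/24.

161/24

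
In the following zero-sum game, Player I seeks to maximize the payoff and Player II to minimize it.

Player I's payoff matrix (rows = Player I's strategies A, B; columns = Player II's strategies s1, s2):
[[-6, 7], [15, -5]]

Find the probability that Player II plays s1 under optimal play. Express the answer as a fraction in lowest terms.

4/11

Row minima are -6 and -5, so Player I's maximin is -5; column maxima are 15 and 7, so Player II's minimax is 7. These differ, so the equilibrium is in mixed strategies.
Let Player II play s1 with probability q. Player I is indifferent when −6q + 7(1−q) = 15q − 5(1−q), giving q = 4/11.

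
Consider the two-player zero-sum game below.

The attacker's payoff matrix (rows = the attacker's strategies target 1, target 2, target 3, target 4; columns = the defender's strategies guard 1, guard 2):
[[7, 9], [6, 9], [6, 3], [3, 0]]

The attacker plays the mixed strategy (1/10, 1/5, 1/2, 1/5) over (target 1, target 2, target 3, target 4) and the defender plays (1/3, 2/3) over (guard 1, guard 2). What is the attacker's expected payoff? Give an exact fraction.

139/30

Against (1/3, 2/3), each row's expected payoff is target 1: 25/3; target 2: 8; target 3: 4; target 4: 1.
Taking the (1/10, 1/5, 1/2, 1/5)-weighted average: (1/10)·(25/3) + (1/5)·(8) + (1/2)·(4) + (1/5)·(1) = 139/30.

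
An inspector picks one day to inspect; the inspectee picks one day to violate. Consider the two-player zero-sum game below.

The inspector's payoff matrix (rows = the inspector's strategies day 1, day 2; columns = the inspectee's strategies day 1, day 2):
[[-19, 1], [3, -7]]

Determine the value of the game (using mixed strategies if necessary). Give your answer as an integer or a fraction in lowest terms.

-13/3

Row minima are -19 and -7, so the inspector's maximin is -7; column maxima are 3 and 1, so the inspectee's minimax is 1. These differ, so the equilibrium is in mixed strategies.
Let the inspector play day 1 with probability p. The inspectee is indifferent when −19p + 3(1−p) = p − 7(1−p), giving p = 1/3.
Let the inspectee play day 1 with probability q. The inspector is indifferent when −19q + (1−q) = 3q − 7(1−q), giving q = 4/15.
The value is -19·(4/15) + (1)·(11/15) = -13/3.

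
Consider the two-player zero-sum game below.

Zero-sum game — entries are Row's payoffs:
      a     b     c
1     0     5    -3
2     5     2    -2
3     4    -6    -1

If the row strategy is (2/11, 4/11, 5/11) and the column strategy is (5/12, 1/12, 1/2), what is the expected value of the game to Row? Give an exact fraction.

Against (5/12, 1/12, 1/2), each row's expected payoff is 1: -13/12; 2: 5/4; 3: 2/3.
Taking the (2/11, 4/11, 5/11)-weighted average: (2/11)·(-13/12) + (4/11)·(5/4) + (5/11)·(2/3) = 37/66.

37/66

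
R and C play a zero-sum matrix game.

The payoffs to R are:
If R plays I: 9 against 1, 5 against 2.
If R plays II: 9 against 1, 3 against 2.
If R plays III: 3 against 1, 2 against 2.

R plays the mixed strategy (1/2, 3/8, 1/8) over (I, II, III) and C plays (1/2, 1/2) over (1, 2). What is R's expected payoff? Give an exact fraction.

Against (1/2, 1/2), each row's expected payoff is I: 7; II: 6; III: 5/2.
Taking the (1/2, 3/8, 1/8)-weighted average: (1/2)·(7) + (3/8)·(6) + (1/8)·(5/2) = 97/16.

97/16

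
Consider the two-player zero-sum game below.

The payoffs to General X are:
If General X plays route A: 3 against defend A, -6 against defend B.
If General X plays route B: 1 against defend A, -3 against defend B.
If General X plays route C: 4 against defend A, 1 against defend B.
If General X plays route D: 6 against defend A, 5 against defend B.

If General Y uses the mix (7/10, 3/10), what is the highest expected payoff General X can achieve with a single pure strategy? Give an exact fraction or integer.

57/10

route A: (3)·(7/10) + (-6)·(3/10) = 3/10.
route B: (1)·(7/10) + (-3)·(3/10) = -1/5.
route C: (4)·(7/10) + (1)·(3/10) = 31/10.
route D: (6)·(7/10) + (5)·(3/10) = 57/10.
The best pure response is route D with expected payoff 57/10.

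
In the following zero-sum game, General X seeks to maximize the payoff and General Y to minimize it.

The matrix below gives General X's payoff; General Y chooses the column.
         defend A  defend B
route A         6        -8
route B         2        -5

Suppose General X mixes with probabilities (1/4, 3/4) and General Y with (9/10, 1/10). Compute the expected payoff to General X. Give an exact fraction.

17/8

Against (9/10, 1/10), each row's expected payoff is route A: 23/5; route B: 13/10.
Taking the (1/4, 3/4)-weighted average: (1/4)·(23/5) + (3/4)·(13/10) = 17/8.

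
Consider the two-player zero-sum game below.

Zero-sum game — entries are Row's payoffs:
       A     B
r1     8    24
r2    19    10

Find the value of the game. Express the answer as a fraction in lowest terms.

376/25

Row minima are 8 and 10, so Row's maximin is 10; column maxima are 19 and 24, so Column's minimax is 19. These differ, so the equilibrium is in mixed strategies.
Let Row play r1 with probability p. Column is indifferent when 8p + 19(1−p) = 24p + 10(1−p), giving p = 9/25.
Let Column play A with probability q. Row is indifferent when 8q + 24(1−q) = 19q + 10(1−q), giving q = 14/25.
The value is 8·(14/25) + (24)·(11/25) = 376/25.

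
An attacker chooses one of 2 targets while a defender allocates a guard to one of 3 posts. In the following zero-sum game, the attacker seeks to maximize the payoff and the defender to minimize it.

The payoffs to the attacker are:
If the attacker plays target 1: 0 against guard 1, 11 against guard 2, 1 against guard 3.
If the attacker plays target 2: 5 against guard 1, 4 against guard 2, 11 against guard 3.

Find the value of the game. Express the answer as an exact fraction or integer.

55/12

Column guard 3 is strictly dominated by guard 1 for the defender (it gives the attacker more in every row).
The remaining 2×2 game on (target 1, target 2) × (guard 1, guard 2) has no saddle point. Let the attacker play target 1 with probability p; indifference gives 5(1−p) = 11p + 4(1−p), so p = 1/12.
Similarly the defender's optimal q on guard 1 is 7/12, and the value is 0·(7/12) + (11)·(5/12) = 55/12.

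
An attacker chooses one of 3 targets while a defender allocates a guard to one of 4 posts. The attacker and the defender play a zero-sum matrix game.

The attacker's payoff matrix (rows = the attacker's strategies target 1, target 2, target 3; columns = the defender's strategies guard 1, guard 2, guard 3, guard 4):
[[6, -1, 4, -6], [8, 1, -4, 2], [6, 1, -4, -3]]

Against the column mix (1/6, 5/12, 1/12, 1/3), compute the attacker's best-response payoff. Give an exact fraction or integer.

25/12

target 1: (6)·(1/6) + (-1)·(5/12) + (4)·(1/12) + (-6)·(1/3) = -13/12.
target 2: (8)·(1/6) + (1)·(5/12) + (-4)·(1/12) + (2)·(1/3) = 25/12.
target 3: (6)·(1/6) + (1)·(5/12) + (-4)·(1/12) + (-3)·(1/3) = 1/12.
The best pure response is target 2 with expected payoff 25/12.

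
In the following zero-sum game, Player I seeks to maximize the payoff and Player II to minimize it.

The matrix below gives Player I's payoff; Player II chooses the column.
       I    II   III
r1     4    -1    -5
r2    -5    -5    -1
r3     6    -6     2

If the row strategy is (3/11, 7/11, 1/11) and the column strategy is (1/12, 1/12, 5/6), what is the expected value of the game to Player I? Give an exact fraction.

-87/44

Against (1/12, 1/12, 5/6), each row's expected payoff is r1: -47/12; r2: -5/3; r3: 5/3.
Taking the (3/11, 7/11, 1/11)-weighted average: (3/11)·(-47/12) + (7/11)·(-5/3) + (1/11)·(5/3) = -87/44.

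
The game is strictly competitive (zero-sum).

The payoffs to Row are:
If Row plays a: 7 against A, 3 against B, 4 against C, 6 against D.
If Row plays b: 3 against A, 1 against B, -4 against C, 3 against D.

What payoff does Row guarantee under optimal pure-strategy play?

Row minima: 3, -4 → Row's maximin is 3.
Column maxima: 7, 3, 4, 6 → Column's minimax is 3.
They coincide at (a, B), so the value is 3.

3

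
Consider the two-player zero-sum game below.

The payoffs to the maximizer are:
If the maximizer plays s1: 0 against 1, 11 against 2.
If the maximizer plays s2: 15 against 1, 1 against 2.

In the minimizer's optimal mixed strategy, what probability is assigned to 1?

Row minima are 0 and 1, so the maximizer's maximin is 1; column maxima are 15 and 11, so the minimizer's minimax is 11. These differ, so the equilibrium is in mixed strategies.
Let the minimizer play 1 with probability q. The maximizer is indifferent when 11(1−q) = 15q + (1−q), giving q = 2/5.

2/5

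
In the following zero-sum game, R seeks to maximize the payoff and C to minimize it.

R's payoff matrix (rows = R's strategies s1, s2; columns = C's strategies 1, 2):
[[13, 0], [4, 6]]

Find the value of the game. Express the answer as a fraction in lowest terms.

Row minima are 0 and 4, so R's maximin is 4; column maxima are 13 and 6, so C's minimax is 6. These differ, so the equilibrium is in mixed strategies.
Let R play s1 with probability p. C is indifferent when 13p + 4(1−p) = 6(1−p), giving p = 2/15.
Let C play 1 with probability q. R is indifferent when 13q = 4q + 6(1−q), giving q = 2/5.
The value is 13·(2/5) + (0)·(3/5) = 26/5.

26/5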